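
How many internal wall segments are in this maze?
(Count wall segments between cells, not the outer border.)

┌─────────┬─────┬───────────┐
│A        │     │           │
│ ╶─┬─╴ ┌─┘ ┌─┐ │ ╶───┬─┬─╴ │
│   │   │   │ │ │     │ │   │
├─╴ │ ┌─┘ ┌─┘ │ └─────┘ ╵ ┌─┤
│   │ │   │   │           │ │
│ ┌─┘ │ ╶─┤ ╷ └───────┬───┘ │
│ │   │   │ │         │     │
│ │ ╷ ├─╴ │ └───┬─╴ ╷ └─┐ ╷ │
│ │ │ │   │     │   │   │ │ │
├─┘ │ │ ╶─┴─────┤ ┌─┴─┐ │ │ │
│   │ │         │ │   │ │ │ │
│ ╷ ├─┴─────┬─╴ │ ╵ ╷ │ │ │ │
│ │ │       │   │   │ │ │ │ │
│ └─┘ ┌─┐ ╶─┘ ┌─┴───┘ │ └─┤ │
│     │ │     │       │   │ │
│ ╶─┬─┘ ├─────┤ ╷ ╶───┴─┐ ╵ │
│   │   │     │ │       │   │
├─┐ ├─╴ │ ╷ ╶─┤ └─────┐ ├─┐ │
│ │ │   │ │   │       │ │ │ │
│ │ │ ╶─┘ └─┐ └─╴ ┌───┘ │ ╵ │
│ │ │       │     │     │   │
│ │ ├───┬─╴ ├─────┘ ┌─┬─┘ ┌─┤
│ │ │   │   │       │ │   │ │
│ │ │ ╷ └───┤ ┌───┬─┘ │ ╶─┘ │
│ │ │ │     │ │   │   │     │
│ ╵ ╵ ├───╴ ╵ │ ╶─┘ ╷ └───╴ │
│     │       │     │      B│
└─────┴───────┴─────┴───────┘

Counting internal wall segments:
Total internal walls: 169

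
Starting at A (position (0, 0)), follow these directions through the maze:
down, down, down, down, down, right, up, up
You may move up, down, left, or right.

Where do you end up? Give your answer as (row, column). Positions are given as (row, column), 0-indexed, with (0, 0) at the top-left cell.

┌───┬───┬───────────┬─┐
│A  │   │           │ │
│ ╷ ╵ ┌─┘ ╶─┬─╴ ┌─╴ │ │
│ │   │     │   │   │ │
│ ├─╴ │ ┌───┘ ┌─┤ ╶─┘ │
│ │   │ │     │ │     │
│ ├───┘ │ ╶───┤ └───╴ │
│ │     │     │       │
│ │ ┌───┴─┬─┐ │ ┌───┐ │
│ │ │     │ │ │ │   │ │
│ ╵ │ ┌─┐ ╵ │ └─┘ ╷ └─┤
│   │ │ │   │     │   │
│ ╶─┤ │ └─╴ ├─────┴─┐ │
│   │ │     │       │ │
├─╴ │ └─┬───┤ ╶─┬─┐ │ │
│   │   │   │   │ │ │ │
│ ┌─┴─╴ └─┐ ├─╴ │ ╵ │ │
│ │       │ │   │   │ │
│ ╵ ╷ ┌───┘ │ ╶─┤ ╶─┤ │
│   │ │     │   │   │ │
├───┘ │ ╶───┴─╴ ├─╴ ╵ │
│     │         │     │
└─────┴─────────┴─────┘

Following directions step by step:
Start: (0, 0)
  down: (0, 0) → (1, 0)
  down: (1, 0) → (2, 0)
  down: (2, 0) → (3, 0)
  down: (3, 0) → (4, 0)
  down: (4, 0) → (5, 0)
  right: (5, 0) → (5, 1)
  up: (5, 1) → (4, 1)
  up: (4, 1) → (3, 1)
Final position: (3, 1)

Path taken:

┌───┬───┬───────────┬─┐
│A  │   │           │ │
│ ╷ ╵ ┌─┘ ╶─┬─╴ ┌─╴ │ │
│↓│   │     │   │   │ │
│ ├─╴ │ ┌───┘ ┌─┤ ╶─┘ │
│↓│   │ │     │ │     │
│ ├───┘ │ ╶───┤ └───╴ │
│↓│B    │     │       │
│ │ ┌───┴─┬─┐ │ ┌───┐ │
│↓│↑│     │ │ │ │   │ │
│ ╵ │ ┌─┐ ╵ │ └─┘ ╷ └─┤
│↳ ↑│ │ │   │     │   │
│ ╶─┤ │ └─╴ ├─────┴─┐ │
│   │ │     │       │ │
├─╴ │ └─┬───┤ ╶─┬─┐ │ │
│   │   │   │   │ │ │ │
│ ┌─┴─╴ └─┐ ├─╴ │ ╵ │ │
│ │       │ │   │   │ │
│ ╵ ╷ ┌───┘ │ ╶─┤ ╶─┤ │
│   │ │     │   │   │ │
├───┘ │ ╶───┴─╴ ├─╴ ╵ │
│     │         │     │
└─────┴─────────┴─────┘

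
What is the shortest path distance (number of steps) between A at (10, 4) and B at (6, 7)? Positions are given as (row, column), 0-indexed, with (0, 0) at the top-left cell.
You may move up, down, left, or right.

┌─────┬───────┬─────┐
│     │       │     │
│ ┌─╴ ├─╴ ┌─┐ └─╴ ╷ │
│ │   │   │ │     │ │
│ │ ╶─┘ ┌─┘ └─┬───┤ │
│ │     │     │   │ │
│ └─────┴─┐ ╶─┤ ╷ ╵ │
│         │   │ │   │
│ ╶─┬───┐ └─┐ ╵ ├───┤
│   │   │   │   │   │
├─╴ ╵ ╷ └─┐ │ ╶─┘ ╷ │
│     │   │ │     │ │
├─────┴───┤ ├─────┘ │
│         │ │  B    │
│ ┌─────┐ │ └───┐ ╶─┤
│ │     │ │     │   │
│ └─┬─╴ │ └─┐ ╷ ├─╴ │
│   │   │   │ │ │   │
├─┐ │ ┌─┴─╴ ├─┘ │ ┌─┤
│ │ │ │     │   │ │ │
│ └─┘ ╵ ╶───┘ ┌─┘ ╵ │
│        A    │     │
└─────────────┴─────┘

Finding path from (10, 4) to (6, 7):
Path: (10,4) → (10,5) → (10,6) → (9,6) → (9,7) → (8,7) → (7,7) → (7,6) → (7,5) → (6,5) → (5,5) → (4,5) → (4,4) → (3,4) → (3,3) → (3,2) → (3,1) → (3,0) → (2,0) → (1,0) → (0,0) → (0,1) → (0,2) → (1,2) → (1,1) → (2,1) → (2,2) → (2,3) → (1,3) → (1,4) → (0,4) → (0,5) → (0,6) → (1,6) → (1,7) → (1,8) → (0,8) → (0,9) → (1,9) → (2,9) → (3,9) → (3,8) → (2,8) → (2,7) → (3,7) → (4,7) → (4,6) → (5,6) → (5,7) → (5,8) → (4,8) → (4,9) → (5,9) → (6,9) → (6,8) → (6,7)
Distance: 55 steps

Solution:

┌─────┬───────┬─────┐
│↱ → ↓│  ↱ → ↓│  ↱ ↓│
│ ┌─╴ ├─╴ ┌─┐ └─╴ ╷ │
│↑│↓ ↲│↱ ↑│ │↳ → ↑│↓│
│ │ ╶─┘ ┌─┘ └─┬───┤ │
│↑│↳ → ↑│     │↓ ↰│↓│
│ └─────┴─┐ ╶─┤ ╷ ╵ │
│↑ ← ← ← ↰│   │↓│↑ ↲│
│ ╶─┬───┐ └─┐ ╵ ├───┤
│   │   │↑ ↰│↓ ↲│↱ ↓│
├─╴ ╵ ╷ └─┐ │ ╶─┘ ╷ │
│     │   │↑│↳ → ↑│↓│
├─────┴───┤ ├─────┘ │
│         │↑│  B ← ↲│
│ ┌─────┐ │ └───┐ ╶─┤
│ │     │ │↑ ← ↰│   │
│ └─┬─╴ │ └─┐ ╷ ├─╴ │
│   │   │   │ │↑│   │
├─┐ │ ┌─┴─╴ ├─┘ │ ┌─┤
│ │ │ │     │↱ ↑│ │ │
│ └─┘ ╵ ╶───┘ ┌─┘ ╵ │
│        A → ↑│     │
└─────────────┴─────┘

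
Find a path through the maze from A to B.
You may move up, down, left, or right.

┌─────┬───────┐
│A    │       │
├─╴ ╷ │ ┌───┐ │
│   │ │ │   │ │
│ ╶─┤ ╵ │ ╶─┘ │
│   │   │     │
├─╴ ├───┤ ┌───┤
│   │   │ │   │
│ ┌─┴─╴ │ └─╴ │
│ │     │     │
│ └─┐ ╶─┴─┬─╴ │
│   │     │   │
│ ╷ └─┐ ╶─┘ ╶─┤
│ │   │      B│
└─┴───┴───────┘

Finding the shortest path through the maze:
Path length: 22 steps
Directions: right → right → down → down → right → up → up → right → right → right → down → down → left → left → down → down → right → right → down → left → down → right

Solution:

┌─────┬───────┐
│A → ↓│↱ → → ↓│
├─╴ ╷ │ ┌───┐ │
│   │↓│↑│   │↓│
│ ╶─┤ ╵ │ ╶─┘ │
│   │↳ ↑│↓ ← ↲│
├─╴ ├───┤ ┌───┤
│   │   │↓│   │
│ ┌─┴─╴ │ └─╴ │
│ │     │↳ → ↓│
│ └─┐ ╶─┴─┬─╴ │
│   │     │↓ ↲│
│ ╷ └─┐ ╶─┘ ╶─┤
│ │   │    ↳ B│
└─┴───┴───────┘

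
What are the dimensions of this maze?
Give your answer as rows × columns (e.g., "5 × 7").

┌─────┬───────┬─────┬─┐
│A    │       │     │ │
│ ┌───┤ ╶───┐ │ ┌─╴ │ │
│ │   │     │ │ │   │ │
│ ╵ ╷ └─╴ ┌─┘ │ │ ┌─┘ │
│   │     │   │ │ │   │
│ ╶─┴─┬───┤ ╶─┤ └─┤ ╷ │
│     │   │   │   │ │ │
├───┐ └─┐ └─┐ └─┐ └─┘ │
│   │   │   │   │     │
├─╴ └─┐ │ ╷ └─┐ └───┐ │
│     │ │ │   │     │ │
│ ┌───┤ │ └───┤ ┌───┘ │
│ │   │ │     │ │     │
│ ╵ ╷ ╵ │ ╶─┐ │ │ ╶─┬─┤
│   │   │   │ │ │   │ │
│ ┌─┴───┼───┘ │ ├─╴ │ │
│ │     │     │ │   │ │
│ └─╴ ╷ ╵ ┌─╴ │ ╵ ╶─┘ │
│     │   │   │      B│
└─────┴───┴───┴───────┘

Counting the maze dimensions:
Rows (vertical): 10
Columns (horizontal): 11
Dimensions: 10 × 11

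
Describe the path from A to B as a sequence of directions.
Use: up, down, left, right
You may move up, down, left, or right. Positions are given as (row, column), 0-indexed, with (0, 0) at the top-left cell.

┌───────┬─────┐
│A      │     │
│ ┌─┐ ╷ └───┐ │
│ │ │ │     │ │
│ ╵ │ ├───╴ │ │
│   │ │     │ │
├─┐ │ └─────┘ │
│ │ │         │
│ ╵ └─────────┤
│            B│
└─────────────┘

Finding the path and converting it to directions:
Path through cells: (0,0) → (1,0) → (2,0) → (2,1) → (3,1) → (4,1) → (4,2) → (4,3) → (4,4) → (4,5) → (4,6)
Directions: down, down, right, down, down, right, right, right, right, right

Solution:

┌───────┬─────┐
│A      │     │
│ ┌─┐ ╷ └───┐ │
│↓│ │ │     │ │
│ ╵ │ ├───╴ │ │
│↳ ↓│ │     │ │
├─┐ │ └─────┘ │
│ │↓│         │
│ ╵ └─────────┤
│  ↳ → → → → B│
└─────────────┘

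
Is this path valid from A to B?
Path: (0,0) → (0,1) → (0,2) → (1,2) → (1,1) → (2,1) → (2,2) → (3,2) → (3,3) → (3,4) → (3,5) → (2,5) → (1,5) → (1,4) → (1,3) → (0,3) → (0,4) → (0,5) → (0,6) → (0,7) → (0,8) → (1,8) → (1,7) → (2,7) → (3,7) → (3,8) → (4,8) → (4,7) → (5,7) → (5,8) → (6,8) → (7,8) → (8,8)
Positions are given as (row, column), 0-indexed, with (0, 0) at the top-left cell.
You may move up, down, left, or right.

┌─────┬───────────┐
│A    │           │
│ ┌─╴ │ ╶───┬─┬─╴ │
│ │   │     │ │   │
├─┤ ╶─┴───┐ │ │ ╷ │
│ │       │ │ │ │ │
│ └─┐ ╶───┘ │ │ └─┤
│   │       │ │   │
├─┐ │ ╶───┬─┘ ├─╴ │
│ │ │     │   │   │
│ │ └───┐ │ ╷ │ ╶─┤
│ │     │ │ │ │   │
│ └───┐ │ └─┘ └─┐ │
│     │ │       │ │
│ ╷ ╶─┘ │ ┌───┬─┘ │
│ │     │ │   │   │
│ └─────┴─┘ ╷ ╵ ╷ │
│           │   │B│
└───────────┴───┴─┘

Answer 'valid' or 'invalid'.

Checking path validity:
Result: All consecutive moves are passable.

valid

Correct solution:

┌─────┬───────────┐
│A → ↓│↱ → → → → ↓│
│ ┌─╴ │ ╶───┬─┬─╴ │
│ │↓ ↲│↑ ← ↰│ │↓ ↲│
├─┤ ╶─┴───┐ │ │ ╷ │
│ │↳ ↓    │↑│ │↓│ │
│ └─┐ ╶───┘ │ │ └─┤
│   │↳ → → ↑│ │↳ ↓│
├─┐ │ ╶───┬─┘ ├─╴ │
│ │ │     │   │↓ ↲│
│ │ └───┐ │ ╷ │ ╶─┤
│ │     │ │ │ │↳ ↓│
│ └───┐ │ └─┘ └─┐ │
│     │ │       │↓│
│ ╷ ╶─┘ │ ┌───┬─┘ │
│ │     │ │   │  ↓│
│ └─────┴─┘ ╷ ╵ ╷ │
│           │   │B│
└───────────┴───┴─┘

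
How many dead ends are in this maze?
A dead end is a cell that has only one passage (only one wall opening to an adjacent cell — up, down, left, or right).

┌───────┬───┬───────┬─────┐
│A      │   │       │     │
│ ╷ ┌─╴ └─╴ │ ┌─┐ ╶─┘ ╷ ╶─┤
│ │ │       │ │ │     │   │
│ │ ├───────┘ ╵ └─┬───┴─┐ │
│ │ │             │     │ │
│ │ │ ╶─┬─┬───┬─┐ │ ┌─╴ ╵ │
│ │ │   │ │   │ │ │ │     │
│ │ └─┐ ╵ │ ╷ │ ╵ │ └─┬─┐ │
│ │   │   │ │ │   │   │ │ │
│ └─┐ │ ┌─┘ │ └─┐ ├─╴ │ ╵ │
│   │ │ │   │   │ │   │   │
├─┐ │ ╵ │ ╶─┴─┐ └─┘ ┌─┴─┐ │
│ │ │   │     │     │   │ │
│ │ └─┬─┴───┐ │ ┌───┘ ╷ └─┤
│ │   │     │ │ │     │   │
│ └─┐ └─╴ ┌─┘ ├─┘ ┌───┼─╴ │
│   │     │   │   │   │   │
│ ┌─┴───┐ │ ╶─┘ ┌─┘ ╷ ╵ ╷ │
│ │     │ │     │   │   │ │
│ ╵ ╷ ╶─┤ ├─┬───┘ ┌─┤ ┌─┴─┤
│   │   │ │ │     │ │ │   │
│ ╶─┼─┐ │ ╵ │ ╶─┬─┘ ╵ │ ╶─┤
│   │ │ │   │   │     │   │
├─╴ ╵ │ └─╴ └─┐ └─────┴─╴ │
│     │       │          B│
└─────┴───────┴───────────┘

Checking each cell for number of passages:

Dead ends found at positions:
  (0, 4)
  (0, 9)
  (0, 12)
  (1, 2)
  (1, 7)
  (3, 4)
  (3, 7)
  (3, 10)
  (4, 11)
  (5, 8)
  (6, 0)
  (6, 12)
  (7, 3)
  (7, 5)
  (7, 7)
  (8, 1)
  (9, 3)
  (9, 12)
  (10, 5)
  (10, 9)
  (10, 12)
  (11, 2)
  (11, 8)
  (12, 0)
  (12, 6)
Total dead ends: 25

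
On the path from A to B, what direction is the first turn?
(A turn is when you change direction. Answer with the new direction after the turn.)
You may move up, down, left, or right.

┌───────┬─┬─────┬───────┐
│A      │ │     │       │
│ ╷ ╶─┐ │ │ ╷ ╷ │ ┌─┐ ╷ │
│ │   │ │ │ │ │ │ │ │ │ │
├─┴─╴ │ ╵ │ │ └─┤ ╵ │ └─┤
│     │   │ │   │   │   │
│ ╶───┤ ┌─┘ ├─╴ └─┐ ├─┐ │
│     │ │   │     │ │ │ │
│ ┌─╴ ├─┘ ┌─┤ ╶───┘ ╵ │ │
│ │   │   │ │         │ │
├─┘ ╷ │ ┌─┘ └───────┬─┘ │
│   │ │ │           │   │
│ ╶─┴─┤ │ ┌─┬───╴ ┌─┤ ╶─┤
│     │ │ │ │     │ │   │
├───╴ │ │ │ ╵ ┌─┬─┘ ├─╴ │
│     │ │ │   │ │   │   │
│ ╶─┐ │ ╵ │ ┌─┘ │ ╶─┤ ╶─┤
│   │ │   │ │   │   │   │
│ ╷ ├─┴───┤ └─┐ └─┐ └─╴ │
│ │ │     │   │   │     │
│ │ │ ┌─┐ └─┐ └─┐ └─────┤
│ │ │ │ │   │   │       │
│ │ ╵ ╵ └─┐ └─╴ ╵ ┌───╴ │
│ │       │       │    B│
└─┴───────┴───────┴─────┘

Directions: right, down, right, down, left, left, down, right, right, down, left, down, left, down, right, right, down, left, left, down, right, down, down, down, right, up, up, right, right, down, right, down, right, right, right, up, right, right, right, down
First turn direction: down

Solution:

┌───────┬─┬─────┬───────┐
│A ↓    │ │     │       │
│ ╷ ╶─┐ │ │ ╷ ╷ │ ┌─┐ ╷ │
│ │↳ ↓│ │ │ │ │ │ │ │ │ │
├─┴─╴ │ ╵ │ │ └─┤ ╵ │ └─┤
│↓ ← ↲│   │ │   │   │   │
│ ╶───┤ ┌─┘ ├─╴ └─┐ ├─┐ │
│↳ → ↓│ │   │     │ │ │ │
│ ┌─╴ ├─┘ ┌─┤ ╶───┘ ╵ │ │
│ │↓ ↲│   │ │         │ │
├─┘ ╷ │ ┌─┘ └───────┬─┘ │
│↓ ↲│ │ │           │   │
│ ╶─┴─┤ │ ┌─┬───╴ ┌─┤ ╶─┤
│↳ → ↓│ │ │ │     │ │   │
├───╴ │ │ │ ╵ ┌─┬─┘ ├─╴ │
│↓ ← ↲│ │ │   │ │   │   │
│ ╶─┐ │ ╵ │ ┌─┘ │ ╶─┤ ╶─┤
│↳ ↓│ │   │ │   │   │   │
│ ╷ ├─┴───┤ └─┐ └─┐ └─╴ │
│ │↓│↱ → ↓│   │   │     │
│ │ │ ┌─┐ └─┐ └─┐ └─────┤
│ │↓│↑│ │↳ ↓│   │↱ → → ↓│
│ │ ╵ ╵ └─┐ └─╴ ╵ ┌───╴ │
│ │↳ ↑    │↳ → → ↑│    B│
└─┴───────┴───────┴─────┘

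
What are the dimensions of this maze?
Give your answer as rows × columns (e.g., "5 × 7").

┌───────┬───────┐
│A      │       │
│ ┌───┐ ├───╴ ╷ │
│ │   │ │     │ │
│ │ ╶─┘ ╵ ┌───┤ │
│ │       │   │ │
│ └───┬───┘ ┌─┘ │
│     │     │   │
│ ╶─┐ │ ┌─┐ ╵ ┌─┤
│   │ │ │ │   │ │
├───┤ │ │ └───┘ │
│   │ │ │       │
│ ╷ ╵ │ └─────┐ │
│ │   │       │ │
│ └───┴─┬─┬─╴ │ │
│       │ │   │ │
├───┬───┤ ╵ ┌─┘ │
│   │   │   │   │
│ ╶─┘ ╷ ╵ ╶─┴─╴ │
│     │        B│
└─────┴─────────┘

Counting the maze dimensions:
Rows (vertical): 10
Columns (horizontal): 8
Dimensions: 10 × 8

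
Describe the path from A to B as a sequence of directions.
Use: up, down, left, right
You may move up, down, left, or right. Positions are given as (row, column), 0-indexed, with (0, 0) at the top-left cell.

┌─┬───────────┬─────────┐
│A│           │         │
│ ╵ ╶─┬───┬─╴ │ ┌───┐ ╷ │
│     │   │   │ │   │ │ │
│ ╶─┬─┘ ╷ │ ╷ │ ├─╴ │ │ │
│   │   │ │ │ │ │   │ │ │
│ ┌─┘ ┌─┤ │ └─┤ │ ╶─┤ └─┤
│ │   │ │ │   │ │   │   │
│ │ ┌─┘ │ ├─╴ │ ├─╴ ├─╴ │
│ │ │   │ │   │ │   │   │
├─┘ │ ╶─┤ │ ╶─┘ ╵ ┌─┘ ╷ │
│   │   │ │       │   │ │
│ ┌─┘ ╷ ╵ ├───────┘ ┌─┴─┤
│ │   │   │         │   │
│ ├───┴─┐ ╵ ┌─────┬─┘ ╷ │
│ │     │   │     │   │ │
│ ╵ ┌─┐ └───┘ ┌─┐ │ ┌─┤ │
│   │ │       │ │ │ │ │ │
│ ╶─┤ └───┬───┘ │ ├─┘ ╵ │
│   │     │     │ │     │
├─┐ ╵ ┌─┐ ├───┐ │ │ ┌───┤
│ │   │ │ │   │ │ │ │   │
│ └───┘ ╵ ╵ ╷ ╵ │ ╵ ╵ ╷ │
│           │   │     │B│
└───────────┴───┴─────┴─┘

Finding the path and converting it to directions:
Path through cells: (0,0) → (1,0) → (1,1) → (0,1) → (0,2) → (0,3) → (0,4) → (0,5) → (0,6) → (1,6) → (1,5) → (2,5) → (3,5) → (3,6) → (4,6) → (4,5) → (5,5) → (5,6) → (5,7) → (4,7) → (3,7) → (2,7) → (1,7) → (0,7) → (0,8) → (0,9) → (0,10) → (1,10) → (2,10) → (3,10) → (3,11) → (4,11) → (4,10) → (5,10) → (5,9) → (6,9) → (6,8) → (6,7) → (6,6) → (6,5) → (7,5) → (7,4) → (6,4) → (5,4) → (4,4) → (3,4) → (2,4) → (1,4) → (1,3) → (2,3) → (2,2) → (3,2) → (3,1) → (4,1) → (5,1) → (5,0) → (6,0) → (7,0) → (8,0) → (8,1) → (7,1) → (7,2) → (7,3) → (8,3) → (8,4) → (8,5) → (8,6) → (7,6) → (7,7) → (7,8) → (8,8) → (9,8) → (10,8) → (11,8) → (11,9) → (11,10) → (10,10) → (10,11) → (11,11)
Directions: down, right, up, right, right, right, right, right, down, left, down, down, right, down, left, down, right, right, up, up, up, up, up, right, right, right, down, down, down, right, down, left, down, left, down, left, left, left, left, down, left, up, up, up, up, up, up, left, down, left, down, left, down, down, left, down, down, down, right, up, right, right, down, right, right, right, up, right, right, down, down, down, down, right, right, up, right, down

Solution:

┌─┬───────────┬─────────┐
│A│↱ → → → → ↓│↱ → → ↓  │
│ ╵ ╶─┬───┬─╴ │ ┌───┐ ╷ │
│↳ ↑  │↓ ↰│↓ ↲│↑│   │↓│ │
│ ╶─┬─┘ ╷ │ ╷ │ ├─╴ │ │ │
│   │↓ ↲│↑│↓│ │↑│   │↓│ │
│ ┌─┘ ┌─┤ │ └─┤ │ ╶─┤ └─┤
│ │↓ ↲│ │↑│↳ ↓│↑│   │↳ ↓│
│ │ ┌─┘ │ ├─╴ │ ├─╴ ├─╴ │
│ │↓│   │↑│↓ ↲│↑│   │↓ ↲│
├─┘ │ ╶─┤ │ ╶─┘ ╵ ┌─┘ ╷ │
│↓ ↲│   │↑│↳ → ↑  │↓ ↲│ │
│ ┌─┘ ╷ ╵ ├───────┘ ┌─┴─┤
│↓│   │  ↑│↓ ← ← ← ↲│   │
│ ├───┴─┐ ╵ ┌─────┬─┘ ╷ │
│↓│↱ → ↓│↑ ↲│↱ → ↓│   │ │
│ ╵ ┌─┐ └───┘ ┌─┐ │ ┌─┤ │
│↳ ↑│ │↳ → → ↑│ │↓│ │ │ │
│ ╶─┤ └───┬───┘ │ ├─┘ ╵ │
│   │     │     │↓│     │
├─┐ ╵ ┌─┐ ├───┐ │ │ ┌───┤
│ │   │ │ │   │ │↓│ │↱ ↓│
│ └───┘ ╵ ╵ ╷ ╵ │ ╵ ╵ ╷ │
│           │   │↳ → ↑│B│
└───────────┴───┴─────┴─┘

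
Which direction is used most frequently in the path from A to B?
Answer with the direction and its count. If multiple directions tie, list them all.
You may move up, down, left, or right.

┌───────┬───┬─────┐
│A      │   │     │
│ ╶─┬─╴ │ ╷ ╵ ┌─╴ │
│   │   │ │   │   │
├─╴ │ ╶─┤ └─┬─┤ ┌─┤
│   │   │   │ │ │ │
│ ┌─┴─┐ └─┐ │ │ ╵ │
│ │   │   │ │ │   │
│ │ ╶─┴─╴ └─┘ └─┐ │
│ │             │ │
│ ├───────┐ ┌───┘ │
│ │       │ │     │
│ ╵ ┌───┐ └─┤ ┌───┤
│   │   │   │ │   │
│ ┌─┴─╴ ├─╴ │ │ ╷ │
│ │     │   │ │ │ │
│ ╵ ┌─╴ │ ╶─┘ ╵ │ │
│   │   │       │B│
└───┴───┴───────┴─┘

Directions: down, right, down, left, down, down, down, down, right, up, right, right, right, down, right, down, left, down, right, right, right, up, up, right, down, down
Counts: {'down': 11, 'right': 10, 'left': 2, 'up': 3}
Most common: down (11 times)

Solution:

┌───────┬───┬─────┐
│A      │   │     │
│ ╶─┬─╴ │ ╷ ╵ ┌─╴ │
│↳ ↓│   │ │   │   │
├─╴ │ ╶─┤ └─┬─┤ ┌─┤
│↓ ↲│   │   │ │ │ │
│ ┌─┴─┐ └─┐ │ │ ╵ │
│↓│   │   │ │ │   │
│ │ ╶─┴─╴ └─┘ └─┐ │
│↓│             │ │
│ ├───────┐ ┌───┘ │
│↓│↱ → → ↓│ │     │
│ ╵ ┌───┐ └─┤ ┌───┤
│↳ ↑│   │↳ ↓│ │↱ ↓│
│ ┌─┴─╴ ├─╴ │ │ ╷ │
│ │     │↓ ↲│ │↑│↓│
│ ╵ ┌─╴ │ ╶─┘ ╵ │ │
│   │   │↳ → → ↑│B│
└───┴───┴───────┴─┘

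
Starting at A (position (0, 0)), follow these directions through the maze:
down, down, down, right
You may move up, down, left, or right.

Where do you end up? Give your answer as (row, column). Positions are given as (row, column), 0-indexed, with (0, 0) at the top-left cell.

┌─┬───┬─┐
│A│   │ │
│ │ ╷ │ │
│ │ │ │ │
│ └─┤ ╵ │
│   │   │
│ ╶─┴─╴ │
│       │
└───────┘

Following directions step by step:
Start: (0, 0)
  down: (0, 0) → (1, 0)
  down: (1, 0) → (2, 0)
  down: (2, 0) → (3, 0)
  right: (3, 0) → (3, 1)
Final position: (3, 1)

Path taken:

┌─┬───┬─┐
│A│   │ │
│ │ ╷ │ │
│↓│ │ │ │
│ └─┤ ╵ │
│↓  │   │
│ ╶─┴─╴ │
│↳ B    │
└───────┘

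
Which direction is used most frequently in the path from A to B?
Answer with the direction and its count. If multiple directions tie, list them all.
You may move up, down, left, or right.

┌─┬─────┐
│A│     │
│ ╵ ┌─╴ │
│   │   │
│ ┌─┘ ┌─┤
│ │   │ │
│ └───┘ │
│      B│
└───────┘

Directions: down, down, down, right, right, right
Counts: {'down': 3, 'right': 3}
Most common: down and right (tied at 3 times each)

Solution:

┌─┬─────┐
│A│     │
│ ╵ ┌─╴ │
│↓  │   │
│ ┌─┘ ┌─┤
│↓│   │ │
│ └───┘ │
│↳ → → B│
└───────┘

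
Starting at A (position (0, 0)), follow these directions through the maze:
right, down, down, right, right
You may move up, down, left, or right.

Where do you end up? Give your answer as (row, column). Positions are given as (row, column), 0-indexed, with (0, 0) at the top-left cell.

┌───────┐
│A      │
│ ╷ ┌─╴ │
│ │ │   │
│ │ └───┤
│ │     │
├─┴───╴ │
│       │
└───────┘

Following directions step by step:
Start: (0, 0)
  right: (0, 0) → (0, 1)
  down: (0, 1) → (1, 1)
  down: (1, 1) → (2, 1)
  right: (2, 1) → (2, 2)
  right: (2, 2) → (2, 3)
Final position: (2, 3)

Path taken:

┌───────┐
│A ↓    │
│ ╷ ┌─╴ │
│ │↓│   │
│ │ └───┤
│ │↳ → B│
├─┴───╴ │
│       │
└───────┘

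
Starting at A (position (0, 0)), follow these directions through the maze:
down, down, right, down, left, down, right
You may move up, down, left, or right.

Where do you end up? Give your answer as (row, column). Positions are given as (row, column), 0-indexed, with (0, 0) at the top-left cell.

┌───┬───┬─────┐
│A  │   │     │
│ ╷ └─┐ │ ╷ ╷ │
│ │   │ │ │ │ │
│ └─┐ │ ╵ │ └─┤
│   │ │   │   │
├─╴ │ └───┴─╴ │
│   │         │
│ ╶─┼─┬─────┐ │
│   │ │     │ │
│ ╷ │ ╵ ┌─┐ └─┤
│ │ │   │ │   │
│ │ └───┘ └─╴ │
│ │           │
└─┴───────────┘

Following directions step by step:
Start: (0, 0)
  down: (0, 0) → (1, 0)
  down: (1, 0) → (2, 0)
  right: (2, 0) → (2, 1)
  down: (2, 1) → (3, 1)
  left: (3, 1) → (3, 0)
  down: (3, 0) → (4, 0)
  right: (4, 0) → (4, 1)
Final position: (4, 1)

Path taken:

┌───┬───┬─────┐
│A  │   │     │
│ ╷ └─┐ │ ╷ ╷ │
│↓│   │ │ │ │ │
│ └─┐ │ ╵ │ └─┤
│↳ ↓│ │   │   │
├─╴ │ └───┴─╴ │
│↓ ↲│         │
│ ╶─┼─┬─────┐ │
│↳ B│ │     │ │
│ ╷ │ ╵ ┌─┐ └─┤
│ │ │   │ │   │
│ │ └───┘ └─╴ │
│ │           │
└─┴───────────┘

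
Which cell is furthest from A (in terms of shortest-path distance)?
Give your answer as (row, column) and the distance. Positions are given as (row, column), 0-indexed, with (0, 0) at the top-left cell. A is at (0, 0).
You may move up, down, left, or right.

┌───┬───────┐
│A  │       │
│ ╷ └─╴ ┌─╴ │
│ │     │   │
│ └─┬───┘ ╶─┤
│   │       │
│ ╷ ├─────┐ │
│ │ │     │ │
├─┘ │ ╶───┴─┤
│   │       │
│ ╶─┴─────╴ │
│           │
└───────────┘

Computing BFS distances from A to all cells:
Furthest cell: (3, 4)
Distance: 19 steps

Path from A to the furthest cell:

┌───┬───────┐
│A  │       │
│ ╷ └─╴ ┌─╴ │
│↓│     │   │
│ └─┬───┘ ╶─┤
│↳ ↓│       │
│ ╷ ├─────┐ │
│ │↓│↱ → B│ │
├─┘ │ ╶───┴─┤
│↓ ↲│↑ ← ← ↰│
│ ╶─┴─────╴ │
│↳ → → → → ↑│
└───────────┘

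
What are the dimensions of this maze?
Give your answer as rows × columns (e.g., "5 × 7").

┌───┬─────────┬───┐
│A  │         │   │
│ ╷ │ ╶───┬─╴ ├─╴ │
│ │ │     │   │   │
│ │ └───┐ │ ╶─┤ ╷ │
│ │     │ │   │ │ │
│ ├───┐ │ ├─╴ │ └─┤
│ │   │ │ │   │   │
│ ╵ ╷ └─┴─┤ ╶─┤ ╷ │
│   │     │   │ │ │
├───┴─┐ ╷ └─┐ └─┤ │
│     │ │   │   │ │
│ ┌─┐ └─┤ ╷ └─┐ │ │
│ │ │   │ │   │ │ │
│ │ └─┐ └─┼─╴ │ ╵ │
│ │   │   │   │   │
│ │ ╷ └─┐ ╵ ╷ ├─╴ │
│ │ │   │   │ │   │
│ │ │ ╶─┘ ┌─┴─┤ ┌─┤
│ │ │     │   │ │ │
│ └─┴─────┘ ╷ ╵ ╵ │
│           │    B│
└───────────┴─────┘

Counting the maze dimensions:
Rows (vertical): 11
Columns (horizontal): 9
Dimensions: 11 × 9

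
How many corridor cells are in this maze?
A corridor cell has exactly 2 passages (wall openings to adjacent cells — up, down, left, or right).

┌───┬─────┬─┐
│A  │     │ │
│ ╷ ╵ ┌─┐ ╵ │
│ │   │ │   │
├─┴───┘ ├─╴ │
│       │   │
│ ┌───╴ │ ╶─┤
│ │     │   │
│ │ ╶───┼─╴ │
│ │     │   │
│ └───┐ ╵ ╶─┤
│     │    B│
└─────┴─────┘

Counting cells with exactly 2 passages:
Total corridor cells: 28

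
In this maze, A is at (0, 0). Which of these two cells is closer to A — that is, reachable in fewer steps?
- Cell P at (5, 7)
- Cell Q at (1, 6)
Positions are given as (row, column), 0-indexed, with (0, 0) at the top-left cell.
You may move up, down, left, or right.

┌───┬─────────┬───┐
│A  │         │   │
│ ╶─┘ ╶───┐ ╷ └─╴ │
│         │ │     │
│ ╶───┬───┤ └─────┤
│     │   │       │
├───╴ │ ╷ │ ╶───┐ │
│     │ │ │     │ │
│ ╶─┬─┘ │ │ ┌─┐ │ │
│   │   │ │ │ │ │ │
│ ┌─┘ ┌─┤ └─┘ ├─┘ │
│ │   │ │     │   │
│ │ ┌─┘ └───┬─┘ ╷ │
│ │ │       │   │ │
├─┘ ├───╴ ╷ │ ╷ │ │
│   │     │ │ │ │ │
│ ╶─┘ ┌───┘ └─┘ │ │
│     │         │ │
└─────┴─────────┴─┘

Shortest path A → P at (5, 7): 16 steps
Shortest path A → Q at (1, 6): 9 steps

Q is closer (9 steps vs 16 steps).

Path to P:

┌───┬─────────┬───┐
│A  │↱ → → ↓  │   │
│ ╶─┘ ╶───┐ ╷ └─╴ │
│↳ → ↑    │↓│     │
│ ╶───┬───┤ └─────┤
│     │   │↳ → → ↓│
├───╴ │ ╷ │ ╶───┐ │
│     │ │ │     │↓│
│ ╶─┬─┘ │ │ ┌─┐ │ │
│   │   │ │ │ │ │↓│
│ ┌─┘ ┌─┤ └─┘ ├─┘ │
│ │   │ │     │P ↲│
│ │ ┌─┘ └───┬─┘ ╷ │
│ │ │       │   │ │
├─┘ ├───╴ ╷ │ ╷ │ │
│   │     │ │ │ │ │
│ ╶─┘ ┌───┘ └─┘ │ │
│     │         │ │
└─────┴─────────┴─┘

Path to Q:

┌───┬─────────┬───┐
│A  │↱ → → → ↓│   │
│ ╶─┘ ╶───┐ ╷ └─╴ │
│↳ → ↑    │ │Q    │
│ ╶───┬───┤ └─────┤
│     │   │       │
├───╴ │ ╷ │ ╶───┐ │
│     │ │ │     │ │
│ ╶─┬─┘ │ │ ┌─┐ │ │
│   │   │ │ │ │ │ │
│ ┌─┘ ┌─┤ └─┘ ├─┘ │
│ │   │ │     │   │
│ │ ┌─┘ └───┬─┘ ╷ │
│ │ │       │   │ │
├─┘ ├───╴ ╷ │ ╷ │ │
│   │     │ │ │ │ │
│ ╶─┘ ┌───┘ └─┘ │ │
│     │         │ │
└─────┴─────────┴─┘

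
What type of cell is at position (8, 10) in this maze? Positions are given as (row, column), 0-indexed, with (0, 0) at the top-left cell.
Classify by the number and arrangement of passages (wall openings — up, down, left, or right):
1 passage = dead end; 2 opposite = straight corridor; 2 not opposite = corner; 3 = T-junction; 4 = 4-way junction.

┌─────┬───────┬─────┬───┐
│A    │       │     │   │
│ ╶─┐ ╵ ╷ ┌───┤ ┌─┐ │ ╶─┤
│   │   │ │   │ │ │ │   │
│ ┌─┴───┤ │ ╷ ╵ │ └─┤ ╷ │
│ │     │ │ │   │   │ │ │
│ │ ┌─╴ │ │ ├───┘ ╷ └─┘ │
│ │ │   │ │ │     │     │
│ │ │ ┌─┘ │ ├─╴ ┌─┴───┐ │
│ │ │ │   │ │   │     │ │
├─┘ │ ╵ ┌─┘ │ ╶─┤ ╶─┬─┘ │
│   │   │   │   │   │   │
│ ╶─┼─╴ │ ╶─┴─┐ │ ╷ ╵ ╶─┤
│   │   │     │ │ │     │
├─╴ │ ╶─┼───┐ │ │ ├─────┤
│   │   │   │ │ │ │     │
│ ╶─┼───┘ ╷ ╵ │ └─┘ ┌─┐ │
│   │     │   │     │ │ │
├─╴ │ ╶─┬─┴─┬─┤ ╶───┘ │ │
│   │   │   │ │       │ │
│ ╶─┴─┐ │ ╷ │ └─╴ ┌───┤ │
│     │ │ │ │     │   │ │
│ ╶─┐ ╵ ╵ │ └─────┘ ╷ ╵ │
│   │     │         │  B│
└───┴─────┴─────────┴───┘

Checking cell at (8, 10):
Number of passages: 1
Cell type: dead end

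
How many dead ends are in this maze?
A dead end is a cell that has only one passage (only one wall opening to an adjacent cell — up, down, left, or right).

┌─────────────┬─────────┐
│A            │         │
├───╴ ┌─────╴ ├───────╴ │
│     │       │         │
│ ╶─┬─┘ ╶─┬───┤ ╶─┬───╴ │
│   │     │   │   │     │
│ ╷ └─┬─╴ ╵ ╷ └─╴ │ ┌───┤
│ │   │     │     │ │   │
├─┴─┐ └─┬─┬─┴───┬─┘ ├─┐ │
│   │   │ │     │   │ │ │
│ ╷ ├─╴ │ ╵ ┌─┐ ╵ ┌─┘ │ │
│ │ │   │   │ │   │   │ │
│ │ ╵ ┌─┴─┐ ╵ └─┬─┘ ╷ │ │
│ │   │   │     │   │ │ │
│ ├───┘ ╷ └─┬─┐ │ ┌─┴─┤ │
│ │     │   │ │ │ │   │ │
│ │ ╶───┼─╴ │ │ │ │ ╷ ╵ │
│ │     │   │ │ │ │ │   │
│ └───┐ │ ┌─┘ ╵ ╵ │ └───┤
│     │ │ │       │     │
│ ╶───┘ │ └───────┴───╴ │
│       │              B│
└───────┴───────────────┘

Checking each cell for number of passages:

Dead ends found at positions:
  (0, 0)
  (0, 7)
  (2, 2)
  (3, 0)
  (3, 3)
  (3, 10)
  (4, 4)
  (4, 10)
  (5, 6)
  (6, 10)
  (7, 6)
  (9, 2)
  (9, 5)
Total dead ends: 13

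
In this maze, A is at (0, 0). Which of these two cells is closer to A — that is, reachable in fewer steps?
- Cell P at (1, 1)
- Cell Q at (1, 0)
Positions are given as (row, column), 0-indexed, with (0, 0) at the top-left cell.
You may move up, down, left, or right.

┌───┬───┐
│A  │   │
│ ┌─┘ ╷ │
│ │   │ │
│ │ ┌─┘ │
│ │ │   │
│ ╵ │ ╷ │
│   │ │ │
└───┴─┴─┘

Shortest path A → P at (1, 1): 6 steps
Shortest path A → Q at (1, 0): 1 steps

Q is closer (1 steps vs 6 steps).

Path to P:

┌───┬───┐
│A  │   │
│ ┌─┘ ╷ │
│↓│P  │ │
│ │ ┌─┘ │
│↓│↑│   │
│ ╵ │ ╷ │
│↳ ↑│ │ │
└───┴─┴─┘

Path to Q:

┌───┬───┐
│A  │   │
│ ┌─┘ ╷ │
│Q│   │ │
│ │ ┌─┘ │
│ │ │   │
│ ╵ │ ╷ │
│   │ │ │
└───┴─┴─┘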